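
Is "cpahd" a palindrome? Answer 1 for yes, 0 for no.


Input: cpahd
Reversed: dhapc
  Compare pos 0 ('c') with pos 4 ('d'): MISMATCH
  Compare pos 1 ('p') with pos 3 ('h'): MISMATCH
Result: not a palindrome

0


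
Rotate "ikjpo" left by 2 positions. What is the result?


Input: "ikjpo", rotate left by 2
First 2 characters: "ik"
Remaining characters: "jpo"
Concatenate remaining + first: "jpo" + "ik" = "jpoik"

jpoik


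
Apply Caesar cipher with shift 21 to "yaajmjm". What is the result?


Caesar cipher: shift "yaajmjm" by 21
  'y' (pos 24) + 21 = pos 19 = 't'
  'a' (pos 0) + 21 = pos 21 = 'v'
  'a' (pos 0) + 21 = pos 21 = 'v'
  'j' (pos 9) + 21 = pos 4 = 'e'
  'm' (pos 12) + 21 = pos 7 = 'h'
  'j' (pos 9) + 21 = pos 4 = 'e'
  'm' (pos 12) + 21 = pos 7 = 'h'
Result: tvveheh

tvveheh


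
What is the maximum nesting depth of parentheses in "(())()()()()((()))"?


Input: "(())()()()()((()))"
Tracking depth:
  Position 0 '(': depth becomes 1
  Position 1 '(': depth becomes 2
  Position 2 ')': depth becomes 1
  Position 3 ')': depth becomes 0
  Position 4 '(': depth becomes 1
  Position 5 ')': depth becomes 0
  Position 6 '(': depth becomes 1
  Position 7 ')': depth becomes 0
  Position 8 '(': depth becomes 1
  Position 9 ')': depth becomes 0
  Position 10 '(': depth becomes 1
  Position 11 ')': depth becomes 0
  Position 12 '(': depth becomes 1
  Position 13 '(': depth becomes 2
  Position 14 '(': depth becomes 3
  Position 15 ')': depth becomes 2
  Position 16 ')': depth becomes 1
  Position 17 ')': depth becomes 0
Maximum depth reached: 3

3


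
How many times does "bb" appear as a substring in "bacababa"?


Searching for "bb" in "bacababa"
Scanning each position:
  Position 0: "ba" => no
  Position 1: "ac" => no
  Position 2: "ca" => no
  Position 3: "ab" => no
  Position 4: "ba" => no
  Position 5: "ab" => no
  Position 6: "ba" => no
Total occurrences: 0

0


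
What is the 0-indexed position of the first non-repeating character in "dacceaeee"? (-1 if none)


Input: dacceaeee
Character frequencies:
  'a': 2
  'c': 2
  'd': 1
  'e': 4
Scanning left to right for freq == 1:
  Position 0 ('d'): unique! => answer = 0

0


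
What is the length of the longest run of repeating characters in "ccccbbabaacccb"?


Input: "ccccbbabaacccb"
Scanning for longest run:
  Position 1 ('c'): continues run of 'c', length=2
  Position 2 ('c'): continues run of 'c', length=3
  Position 3 ('c'): continues run of 'c', length=4
  Position 4 ('b'): new char, reset run to 1
  Position 5 ('b'): continues run of 'b', length=2
  Position 6 ('a'): new char, reset run to 1
  Position 7 ('b'): new char, reset run to 1
  Position 8 ('a'): new char, reset run to 1
  Position 9 ('a'): continues run of 'a', length=2
  Position 10 ('c'): new char, reset run to 1
  Position 11 ('c'): continues run of 'c', length=2
  Position 12 ('c'): continues run of 'c', length=3
  Position 13 ('b'): new char, reset run to 1
Longest run: 'c' with length 4

4


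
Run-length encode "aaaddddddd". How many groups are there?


Input: aaaddddddd
Scanning for consecutive runs:
  Group 1: 'a' x 3 (positions 0-2)
  Group 2: 'd' x 7 (positions 3-9)
Total groups: 2

2


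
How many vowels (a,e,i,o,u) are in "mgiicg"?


Input: mgiicg
Checking each character:
  'm' at position 0: consonant
  'g' at position 1: consonant
  'i' at position 2: vowel (running total: 1)
  'i' at position 3: vowel (running total: 2)
  'c' at position 4: consonant
  'g' at position 5: consonant
Total vowels: 2

2


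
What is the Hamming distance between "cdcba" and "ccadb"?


Comparing "cdcba" and "ccadb" position by position:
  Position 0: 'c' vs 'c' => same
  Position 1: 'd' vs 'c' => differ
  Position 2: 'c' vs 'a' => differ
  Position 3: 'b' vs 'd' => differ
  Position 4: 'a' vs 'b' => differ
Total differences (Hamming distance): 4

4


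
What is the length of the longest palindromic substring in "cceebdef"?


Input: "cceebdef"
Checking substrings for palindromes:
  [0:2] "cc" (len 2) => palindrome
  [2:4] "ee" (len 2) => palindrome
Longest palindromic substring: "cc" with length 2

2


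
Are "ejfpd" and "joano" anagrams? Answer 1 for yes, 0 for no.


Strings: "ejfpd", "joano"
Sorted first:  defjp
Sorted second: ajnoo
Differ at position 0: 'd' vs 'a' => not anagrams

0


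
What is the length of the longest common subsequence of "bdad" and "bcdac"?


LCS of "bdad" and "bcdac"
DP table:
           b    c    d    a    c
      0    0    0    0    0    0
  b   0    1    1    1    1    1
  d   0    1    1    2    2    2
  a   0    1    1    2    3    3
  d   0    1    1    2    3    3
LCS length = dp[4][5] = 3

3


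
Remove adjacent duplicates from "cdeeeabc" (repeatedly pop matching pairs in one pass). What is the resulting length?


Input: cdeeeabc
Stack-based adjacent duplicate removal:
  Read 'c': push. Stack: c
  Read 'd': push. Stack: cd
  Read 'e': push. Stack: cde
  Read 'e': matches stack top 'e' => pop. Stack: cd
  Read 'e': push. Stack: cde
  Read 'a': push. Stack: cdea
  Read 'b': push. Stack: cdeab
  Read 'c': push. Stack: cdeabc
Final stack: "cdeabc" (length 6)

6


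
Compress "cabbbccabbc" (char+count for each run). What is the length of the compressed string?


Input: cabbbccabbc
Runs:
  'c' x 1 => "c1"
  'a' x 1 => "a1"
  'b' x 3 => "b3"
  'c' x 2 => "c2"
  'a' x 1 => "a1"
  'b' x 2 => "b2"
  'c' x 1 => "c1"
Compressed: "c1a1b3c2a1b2c1"
Compressed length: 14

14


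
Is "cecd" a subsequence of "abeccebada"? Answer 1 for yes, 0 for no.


Check if "cecd" is a subsequence of "abeccebada"
Greedy scan:
  Position 0 ('a'): no match needed
  Position 1 ('b'): no match needed
  Position 2 ('e'): no match needed
  Position 3 ('c'): matches sub[0] = 'c'
  Position 4 ('c'): no match needed
  Position 5 ('e'): matches sub[1] = 'e'
  Position 6 ('b'): no match needed
  Position 7 ('a'): no match needed
  Position 8 ('d'): no match needed
  Position 9 ('a'): no match needed
Only matched 2/4 characters => not a subsequence

0


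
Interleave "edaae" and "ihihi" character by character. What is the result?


Interleaving "edaae" and "ihihi":
  Position 0: 'e' from first, 'i' from second => "ei"
  Position 1: 'd' from first, 'h' from second => "dh"
  Position 2: 'a' from first, 'i' from second => "ai"
  Position 3: 'a' from first, 'h' from second => "ah"
  Position 4: 'e' from first, 'i' from second => "ei"
Result: eidhaiahei

eidhaiahei


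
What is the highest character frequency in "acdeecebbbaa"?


Input: acdeecebbbaa
Character counts:
  'a': 3
  'b': 3
  'c': 2
  'd': 1
  'e': 3
Maximum frequency: 3

3


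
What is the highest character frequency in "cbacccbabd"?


Input: cbacccbabd
Character counts:
  'a': 2
  'b': 3
  'c': 4
  'd': 1
Maximum frequency: 4

4


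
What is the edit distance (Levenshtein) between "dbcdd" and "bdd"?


Computing edit distance: "dbcdd" -> "bdd"
DP table:
           b    d    d
      0    1    2    3
  d   1    1    1    2
  b   2    1    2    2
  c   3    2    2    3
  d   4    3    2    2
  d   5    4    3    2
Edit distance = dp[5][3] = 2

2


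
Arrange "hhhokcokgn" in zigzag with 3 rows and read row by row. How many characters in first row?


Zigzag "hhhokcokgn" into 3 rows:
Placing characters:
  'h' => row 0
  'h' => row 1
  'h' => row 2
  'o' => row 1
  'k' => row 0
  'c' => row 1
  'o' => row 2
  'k' => row 1
  'g' => row 0
  'n' => row 1
Rows:
  Row 0: "hkg"
  Row 1: "hockn"
  Row 2: "ho"
First row length: 3

3


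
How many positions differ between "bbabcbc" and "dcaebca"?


Comparing "bbabcbc" and "dcaebca" position by position:
  Position 0: 'b' vs 'd' => DIFFER
  Position 1: 'b' vs 'c' => DIFFER
  Position 2: 'a' vs 'a' => same
  Position 3: 'b' vs 'e' => DIFFER
  Position 4: 'c' vs 'b' => DIFFER
  Position 5: 'b' vs 'c' => DIFFER
  Position 6: 'c' vs 'a' => DIFFER
Positions that differ: 6

6


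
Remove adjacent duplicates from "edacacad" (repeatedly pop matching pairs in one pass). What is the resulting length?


Input: edacacad
Stack-based adjacent duplicate removal:
  Read 'e': push. Stack: e
  Read 'd': push. Stack: ed
  Read 'a': push. Stack: eda
  Read 'c': push. Stack: edac
  Read 'a': push. Stack: edaca
  Read 'c': push. Stack: edacac
  Read 'a': push. Stack: edacaca
  Read 'd': push. Stack: edacacad
Final stack: "edacacad" (length 8)

8


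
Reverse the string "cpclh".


Input: cpclh
Reading characters right to left:
  Position 4: 'h'
  Position 3: 'l'
  Position 2: 'c'
  Position 1: 'p'
  Position 0: 'c'
Reversed: hlcpc

hlcpc


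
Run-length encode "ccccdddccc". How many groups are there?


Input: ccccdddccc
Scanning for consecutive runs:
  Group 1: 'c' x 4 (positions 0-3)
  Group 2: 'd' x 3 (positions 4-6)
  Group 3: 'c' x 3 (positions 7-9)
Total groups: 3

3


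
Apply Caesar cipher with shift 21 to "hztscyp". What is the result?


Caesar cipher: shift "hztscyp" by 21
  'h' (pos 7) + 21 = pos 2 = 'c'
  'z' (pos 25) + 21 = pos 20 = 'u'
  't' (pos 19) + 21 = pos 14 = 'o'
  's' (pos 18) + 21 = pos 13 = 'n'
  'c' (pos 2) + 21 = pos 23 = 'x'
  'y' (pos 24) + 21 = pos 19 = 't'
  'p' (pos 15) + 21 = pos 10 = 'k'
Result: cuonxtk

cuonxtk


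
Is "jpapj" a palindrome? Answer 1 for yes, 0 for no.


Input: jpapj
Reversed: jpapj
  Compare pos 0 ('j') with pos 4 ('j'): match
  Compare pos 1 ('p') with pos 3 ('p'): match
Result: palindrome

1


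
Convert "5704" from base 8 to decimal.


Input: "5704" in base 8
Positional expansion:
  Digit '5' (value 5) x 8^3 = 2560
  Digit '7' (value 7) x 8^2 = 448
  Digit '0' (value 0) x 8^1 = 0
  Digit '4' (value 4) x 8^0 = 4
Sum = 3012

3012


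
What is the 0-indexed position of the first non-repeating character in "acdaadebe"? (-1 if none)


Input: acdaadebe
Character frequencies:
  'a': 3
  'b': 1
  'c': 1
  'd': 2
  'e': 2
Scanning left to right for freq == 1:
  Position 0 ('a'): freq=3, skip
  Position 1 ('c'): unique! => answer = 1

1


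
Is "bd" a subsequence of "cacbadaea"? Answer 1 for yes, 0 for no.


Check if "bd" is a subsequence of "cacbadaea"
Greedy scan:
  Position 0 ('c'): no match needed
  Position 1 ('a'): no match needed
  Position 2 ('c'): no match needed
  Position 3 ('b'): matches sub[0] = 'b'
  Position 4 ('a'): no match needed
  Position 5 ('d'): matches sub[1] = 'd'
  Position 6 ('a'): no match needed
  Position 7 ('e'): no match needed
  Position 8 ('a'): no match needed
All 2 characters matched => is a subsequence

1


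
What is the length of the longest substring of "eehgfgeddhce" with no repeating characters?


Input: "eehgfgeddhce"
Sliding window (track last position of each char):
  Position 0 ('e'): window [0,0] length 1 -- new best
  Position 1 ('e'): repeat (last at 0), move window start to 1
  Position 1 ('e'): window [1,1] length 1
  Position 2 ('h'): window [1,2] length 2 -- new best
  Position 3 ('g'): window [1,3] length 3 -- new best
  Position 4 ('f'): window [1,4] length 4 -- new best
  Position 5 ('g'): repeat (last at 3), move window start to 4
  Position 5 ('g'): window [4,5] length 2
  Position 6 ('e'): window [4,6] length 3
  Position 7 ('d'): window [4,7] length 4
  Position 8 ('d'): repeat (last at 7), move window start to 8
  Position 8 ('d'): window [8,8] length 1
  Position 9 ('h'): window [8,9] length 2
  Position 10 ('c'): window [8,10] length 3
  Position 11 ('e'): window [8,11] length 4
Longest substring with no repeats: "ehgf" with length 4

4


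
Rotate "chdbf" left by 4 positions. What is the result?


Input: "chdbf", rotate left by 4
First 4 characters: "chdb"
Remaining characters: "f"
Concatenate remaining + first: "f" + "chdb" = "fchdb"

fchdb


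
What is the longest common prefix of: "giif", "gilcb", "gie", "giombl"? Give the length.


Words: giif, gilcb, gie, giombl
  Position 0: all 'g' => match
  Position 1: all 'i' => match
  Position 2: ('i', 'l', 'e', 'o') => mismatch, stop
LCP = "gi" (length 2)

2


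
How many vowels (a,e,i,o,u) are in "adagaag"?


Input: adagaag
Checking each character:
  'a' at position 0: vowel (running total: 1)
  'd' at position 1: consonant
  'a' at position 2: vowel (running total: 2)
  'g' at position 3: consonant
  'a' at position 4: vowel (running total: 3)
  'a' at position 5: vowel (running total: 4)
  'g' at position 6: consonant
Total vowels: 4

4


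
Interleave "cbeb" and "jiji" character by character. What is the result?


Interleaving "cbeb" and "jiji":
  Position 0: 'c' from first, 'j' from second => "cj"
  Position 1: 'b' from first, 'i' from second => "bi"
  Position 2: 'e' from first, 'j' from second => "ej"
  Position 3: 'b' from first, 'i' from second => "bi"
Result: cjbiejbi

cjbiejbi


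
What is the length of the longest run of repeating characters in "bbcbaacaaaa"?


Input: "bbcbaacaaaa"
Scanning for longest run:
  Position 1 ('b'): continues run of 'b', length=2
  Position 2 ('c'): new char, reset run to 1
  Position 3 ('b'): new char, reset run to 1
  Position 4 ('a'): new char, reset run to 1
  Position 5 ('a'): continues run of 'a', length=2
  Position 6 ('c'): new char, reset run to 1
  Position 7 ('a'): new char, reset run to 1
  Position 8 ('a'): continues run of 'a', length=2
  Position 9 ('a'): continues run of 'a', length=3
  Position 10 ('a'): continues run of 'a', length=4
Longest run: 'a' with length 4

4


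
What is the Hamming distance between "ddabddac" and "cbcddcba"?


Comparing "ddabddac" and "cbcddcba" position by position:
  Position 0: 'd' vs 'c' => differ
  Position 1: 'd' vs 'b' => differ
  Position 2: 'a' vs 'c' => differ
  Position 3: 'b' vs 'd' => differ
  Position 4: 'd' vs 'd' => same
  Position 5: 'd' vs 'c' => differ
  Position 6: 'a' vs 'b' => differ
  Position 7: 'c' vs 'a' => differ
Total differences (Hamming distance): 7

7


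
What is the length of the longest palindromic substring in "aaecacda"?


Input: "aaecacda"
Checking substrings for palindromes:
  [3:6] "cac" (len 3) => palindrome
  [0:2] "aa" (len 2) => palindrome
Longest palindromic substring: "cac" with length 3

3


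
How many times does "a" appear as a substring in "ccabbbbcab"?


Searching for "a" in "ccabbbbcab"
Scanning each position:
  Position 0: "c" => no
  Position 1: "c" => no
  Position 2: "a" => MATCH
  Position 3: "b" => no
  Position 4: "b" => no
  Position 5: "b" => no
  Position 6: "b" => no
  Position 7: "c" => no
  Position 8: "a" => MATCH
  Position 9: "b" => no
Total occurrences: 2

2


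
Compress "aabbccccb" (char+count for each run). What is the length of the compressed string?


Input: aabbccccb
Runs:
  'a' x 2 => "a2"
  'b' x 2 => "b2"
  'c' x 4 => "c4"
  'b' x 1 => "b1"
Compressed: "a2b2c4b1"
Compressed length: 8

8


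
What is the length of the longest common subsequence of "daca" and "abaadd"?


LCS of "daca" and "abaadd"
DP table:
           a    b    a    a    d    d
      0    0    0    0    0    0    0
  d   0    0    0    0    0    1    1
  a   0    1    1    1    1    1    1
  c   0    1    1    1    1    1    1
  a   0    1    1    2    2    2    2
LCS length = dp[4][6] = 2

2


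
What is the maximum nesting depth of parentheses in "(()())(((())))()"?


Input: "(()())(((())))()"
Tracking depth:
  Position 0 '(': depth becomes 1
  Position 1 '(': depth becomes 2
  Position 2 ')': depth becomes 1
  Position 3 '(': depth becomes 2
  Position 4 ')': depth becomes 1
  Position 5 ')': depth becomes 0
  Position 6 '(': depth becomes 1
  Position 7 '(': depth becomes 2
  Position 8 '(': depth becomes 3
  Position 9 '(': depth becomes 4
  Position 10 ')': depth becomes 3
  Position 11 ')': depth becomes 2
  Position 12 ')': depth becomes 1
  Position 13 ')': depth becomes 0
  Position 14 '(': depth becomes 1
  Position 15 ')': depth becomes 0
Maximum depth reached: 4

4


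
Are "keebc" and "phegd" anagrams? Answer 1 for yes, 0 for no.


Strings: "keebc", "phegd"
Sorted first:  bceek
Sorted second: deghp
Differ at position 0: 'b' vs 'd' => not anagrams

0


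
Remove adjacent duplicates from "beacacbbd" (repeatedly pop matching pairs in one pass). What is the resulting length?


Input: beacacbbd
Stack-based adjacent duplicate removal:
  Read 'b': push. Stack: b
  Read 'e': push. Stack: be
  Read 'a': push. Stack: bea
  Read 'c': push. Stack: beac
  Read 'a': push. Stack: beaca
  Read 'c': push. Stack: beacac
  Read 'b': push. Stack: beacacb
  Read 'b': matches stack top 'b' => pop. Stack: beacac
  Read 'd': push. Stack: beacacd
Final stack: "beacacd" (length 7)

7


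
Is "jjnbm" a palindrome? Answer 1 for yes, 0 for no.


Input: jjnbm
Reversed: mbnjj
  Compare pos 0 ('j') with pos 4 ('m'): MISMATCH
  Compare pos 1 ('j') with pos 3 ('b'): MISMATCH
Result: not a palindrome

0


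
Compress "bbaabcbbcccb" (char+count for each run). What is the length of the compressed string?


Input: bbaabcbbcccb
Runs:
  'b' x 2 => "b2"
  'a' x 2 => "a2"
  'b' x 1 => "b1"
  'c' x 1 => "c1"
  'b' x 2 => "b2"
  'c' x 3 => "c3"
  'b' x 1 => "b1"
Compressed: "b2a2b1c1b2c3b1"
Compressed length: 14

14


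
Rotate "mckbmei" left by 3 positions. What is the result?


Input: "mckbmei", rotate left by 3
First 3 characters: "mck"
Remaining characters: "bmei"
Concatenate remaining + first: "bmei" + "mck" = "bmeimck"

bmeimck


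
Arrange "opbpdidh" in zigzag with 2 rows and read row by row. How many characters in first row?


Zigzag "opbpdidh" into 2 rows:
Placing characters:
  'o' => row 0
  'p' => row 1
  'b' => row 0
  'p' => row 1
  'd' => row 0
  'i' => row 1
  'd' => row 0
  'h' => row 1
Rows:
  Row 0: "obdd"
  Row 1: "ppih"
First row length: 4

4


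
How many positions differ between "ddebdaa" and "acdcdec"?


Comparing "ddebdaa" and "acdcdec" position by position:
  Position 0: 'd' vs 'a' => DIFFER
  Position 1: 'd' vs 'c' => DIFFER
  Position 2: 'e' vs 'd' => DIFFER
  Position 3: 'b' vs 'c' => DIFFER
  Position 4: 'd' vs 'd' => same
  Position 5: 'a' vs 'e' => DIFFER
  Position 6: 'a' vs 'c' => DIFFER
Positions that differ: 6

6


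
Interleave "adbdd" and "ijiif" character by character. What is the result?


Interleaving "adbdd" and "ijiif":
  Position 0: 'a' from first, 'i' from second => "ai"
  Position 1: 'd' from first, 'j' from second => "dj"
  Position 2: 'b' from first, 'i' from second => "bi"
  Position 3: 'd' from first, 'i' from second => "di"
  Position 4: 'd' from first, 'f' from second => "df"
Result: aidjbididf

aidjbididf


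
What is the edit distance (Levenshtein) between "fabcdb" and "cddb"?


Computing edit distance: "fabcdb" -> "cddb"
DP table:
           c    d    d    b
      0    1    2    3    4
  f   1    1    2    3    4
  a   2    2    2    3    4
  b   3    3    3    3    3
  c   4    3    4    4    4
  d   5    4    3    4    5
  b   6    5    4    4    4
Edit distance = dp[6][4] = 4

4


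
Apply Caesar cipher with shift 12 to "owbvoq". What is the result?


Caesar cipher: shift "owbvoq" by 12
  'o' (pos 14) + 12 = pos 0 = 'a'
  'w' (pos 22) + 12 = pos 8 = 'i'
  'b' (pos 1) + 12 = pos 13 = 'n'
  'v' (pos 21) + 12 = pos 7 = 'h'
  'o' (pos 14) + 12 = pos 0 = 'a'
  'q' (pos 16) + 12 = pos 2 = 'c'
Result: ainhac

ainhac


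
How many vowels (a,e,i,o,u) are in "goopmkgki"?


Input: goopmkgki
Checking each character:
  'g' at position 0: consonant
  'o' at position 1: vowel (running total: 1)
  'o' at position 2: vowel (running total: 2)
  'p' at position 3: consonant
  'm' at position 4: consonant
  'k' at position 5: consonant
  'g' at position 6: consonant
  'k' at position 7: consonant
  'i' at position 8: vowel (running total: 3)
Total vowels: 3

3


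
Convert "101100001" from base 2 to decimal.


Input: "101100001" in base 2
Positional expansion:
  Digit '1' (value 1) x 2^8 = 256
  Digit '0' (value 0) x 2^7 = 0
  Digit '1' (value 1) x 2^6 = 64
  Digit '1' (value 1) x 2^5 = 32
  Digit '0' (value 0) x 2^4 = 0
  Digit '0' (value 0) x 2^3 = 0
  Digit '0' (value 0) x 2^2 = 0
  Digit '0' (value 0) x 2^1 = 0
  Digit '1' (value 1) x 2^0 = 1
Sum = 353

353


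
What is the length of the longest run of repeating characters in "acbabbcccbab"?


Input: "acbabbcccbab"
Scanning for longest run:
  Position 1 ('c'): new char, reset run to 1
  Position 2 ('b'): new char, reset run to 1
  Position 3 ('a'): new char, reset run to 1
  Position 4 ('b'): new char, reset run to 1
  Position 5 ('b'): continues run of 'b', length=2
  Position 6 ('c'): new char, reset run to 1
  Position 7 ('c'): continues run of 'c', length=2
  Position 8 ('c'): continues run of 'c', length=3
  Position 9 ('b'): new char, reset run to 1
  Position 10 ('a'): new char, reset run to 1
  Position 11 ('b'): new char, reset run to 1
Longest run: 'c' with length 3

3


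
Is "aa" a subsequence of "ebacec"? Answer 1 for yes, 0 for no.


Check if "aa" is a subsequence of "ebacec"
Greedy scan:
  Position 0 ('e'): no match needed
  Position 1 ('b'): no match needed
  Position 2 ('a'): matches sub[0] = 'a'
  Position 3 ('c'): no match needed
  Position 4 ('e'): no match needed
  Position 5 ('c'): no match needed
Only matched 1/2 characters => not a subsequence

0


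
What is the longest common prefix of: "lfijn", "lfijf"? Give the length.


Words: lfijn, lfijf
  Position 0: all 'l' => match
  Position 1: all 'f' => match
  Position 2: all 'i' => match
  Position 3: all 'j' => match
  Position 4: ('n', 'f') => mismatch, stop
LCP = "lfij" (length 4)

4


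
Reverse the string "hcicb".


Input: hcicb
Reading characters right to left:
  Position 4: 'b'
  Position 3: 'c'
  Position 2: 'i'
  Position 1: 'c'
  Position 0: 'h'
Reversed: bcich

bcich


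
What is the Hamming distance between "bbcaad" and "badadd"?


Comparing "bbcaad" and "badadd" position by position:
  Position 0: 'b' vs 'b' => same
  Position 1: 'b' vs 'a' => differ
  Position 2: 'c' vs 'd' => differ
  Position 3: 'a' vs 'a' => same
  Position 4: 'a' vs 'd' => differ
  Position 5: 'd' vs 'd' => same
Total differences (Hamming distance): 3

3


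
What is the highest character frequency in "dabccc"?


Input: dabccc
Character counts:
  'a': 1
  'b': 1
  'c': 3
  'd': 1
Maximum frequency: 3

3


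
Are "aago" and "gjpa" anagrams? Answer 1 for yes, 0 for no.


Strings: "aago", "gjpa"
Sorted first:  aago
Sorted second: agjp
Differ at position 1: 'a' vs 'g' => not anagrams

0


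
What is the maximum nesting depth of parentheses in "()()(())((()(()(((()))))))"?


Input: "()()(())((()(()(((()))))))"
Tracking depth:
  Position 0 '(': depth becomes 1
  Position 1 ')': depth becomes 0
  Position 2 '(': depth becomes 1
  Position 3 ')': depth becomes 0
  Position 4 '(': depth becomes 1
  Position 5 '(': depth becomes 2
  Position 6 ')': depth becomes 1
  Position 7 ')': depth becomes 0
  Position 8 '(': depth becomes 1
  Position 9 '(': depth becomes 2
  Position 10 '(': depth becomes 3
  Position 11 ')': depth becomes 2
  Position 12 '(': depth becomes 3
  Position 13 '(': depth becomes 4
  Position 14 ')': depth becomes 3
  Position 15 '(': depth becomes 4
  Position 16 '(': depth becomes 5
  Position 17 '(': depth becomes 6
  Position 18 '(': depth becomes 7
  Position 19 ')': depth becomes 6
  Position 20 ')': depth becomes 5
  Position 21 ')': depth becomes 4
  Position 22 ')': depth becomes 3
  Position 23 ')': depth becomes 2
  Position 24 ')': depth becomes 1
  Position 25 ')': depth becomes 0
Maximum depth reached: 7

7


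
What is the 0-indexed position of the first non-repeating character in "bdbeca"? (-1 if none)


Input: bdbeca
Character frequencies:
  'a': 1
  'b': 2
  'c': 1
  'd': 1
  'e': 1
Scanning left to right for freq == 1:
  Position 0 ('b'): freq=2, skip
  Position 1 ('d'): unique! => answer = 1

1


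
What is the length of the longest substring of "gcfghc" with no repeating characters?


Input: "gcfghc"
Sliding window (track last position of each char):
  Position 0 ('g'): window [0,0] length 1 -- new best
  Position 1 ('c'): window [0,1] length 2 -- new best
  Position 2 ('f'): window [0,2] length 3 -- new best
  Position 3 ('g'): repeat (last at 0), move window start to 1
  Position 3 ('g'): window [1,3] length 3
  Position 4 ('h'): window [1,4] length 4 -- new best
  Position 5 ('c'): repeat (last at 1), move window start to 2
  Position 5 ('c'): window [2,5] length 4
Longest substring with no repeats: "cfgh" with length 4

4


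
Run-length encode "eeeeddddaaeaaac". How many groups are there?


Input: eeeeddddaaeaaac
Scanning for consecutive runs:
  Group 1: 'e' x 4 (positions 0-3)
  Group 2: 'd' x 4 (positions 4-7)
  Group 3: 'a' x 2 (positions 8-9)
  Group 4: 'e' x 1 (positions 10-10)
  Group 5: 'a' x 3 (positions 11-13)
  Group 6: 'c' x 1 (positions 14-14)
Total groups: 6

6


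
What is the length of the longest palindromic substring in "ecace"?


Input: "ecace"
Checking substrings for palindromes:
  [0:5] "ecace" (len 5) => palindrome
  [1:4] "cac" (len 3) => palindrome
Longest palindromic substring: "ecace" with length 5

5


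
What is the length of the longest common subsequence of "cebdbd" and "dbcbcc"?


LCS of "cebdbd" and "dbcbcc"
DP table:
           d    b    c    b    c    c
      0    0    0    0    0    0    0
  c   0    0    0    1    1    1    1
  e   0    0    0    1    1    1    1
  b   0    0    1    1    2    2    2
  d   0    1    1    1    2    2    2
  b   0    1    2    2    2    2    2
  d   0    1    2    2    2    2    2
LCS length = dp[6][6] = 2

2


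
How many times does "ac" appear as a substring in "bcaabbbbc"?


Searching for "ac" in "bcaabbbbc"
Scanning each position:
  Position 0: "bc" => no
  Position 1: "ca" => no
  Position 2: "aa" => no
  Position 3: "ab" => no
  Position 4: "bb" => no
  Position 5: "bb" => no
  Position 6: "bb" => no
  Position 7: "bc" => no
Total occurrences: 0

0


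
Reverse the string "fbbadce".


Input: fbbadce
Reading characters right to left:
  Position 6: 'e'
  Position 5: 'c'
  Position 4: 'd'
  Position 3: 'a'
  Position 2: 'b'
  Position 1: 'b'
  Position 0: 'f'
Reversed: ecdabbf

ecdabbf


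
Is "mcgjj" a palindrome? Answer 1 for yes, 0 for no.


Input: mcgjj
Reversed: jjgcm
  Compare pos 0 ('m') with pos 4 ('j'): MISMATCH
  Compare pos 1 ('c') with pos 3 ('j'): MISMATCH
Result: not a palindrome

0


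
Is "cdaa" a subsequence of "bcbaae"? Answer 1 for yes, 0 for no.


Check if "cdaa" is a subsequence of "bcbaae"
Greedy scan:
  Position 0 ('b'): no match needed
  Position 1 ('c'): matches sub[0] = 'c'
  Position 2 ('b'): no match needed
  Position 3 ('a'): no match needed
  Position 4 ('a'): no match needed
  Position 5 ('e'): no match needed
Only matched 1/4 characters => not a subsequence

0


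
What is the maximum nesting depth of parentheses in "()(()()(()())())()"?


Input: "()(()()(()())())()"
Tracking depth:
  Position 0 '(': depth becomes 1
  Position 1 ')': depth becomes 0
  Position 2 '(': depth becomes 1
  Position 3 '(': depth becomes 2
  Position 4 ')': depth becomes 1
  Position 5 '(': depth becomes 2
  Position 6 ')': depth becomes 1
  Position 7 '(': depth becomes 2
  Position 8 '(': depth becomes 3
  Position 9 ')': depth becomes 2
  Position 10 '(': depth becomes 3
  Position 11 ')': depth becomes 2
  Position 12 ')': depth becomes 1
  Position 13 '(': depth becomes 2
  Position 14 ')': depth becomes 1
  Position 15 ')': depth becomes 0
  Position 16 '(': depth becomes 1
  Position 17 ')': depth becomes 0
Maximum depth reached: 3

3


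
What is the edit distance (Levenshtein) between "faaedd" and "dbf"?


Computing edit distance: "faaedd" -> "dbf"
DP table:
           d    b    f
      0    1    2    3
  f   1    1    2    2
  a   2    2    2    3
  a   3    3    3    3
  e   4    4    4    4
  d   5    4    5    5
  d   6    5    5    6
Edit distance = dp[6][3] = 6

6


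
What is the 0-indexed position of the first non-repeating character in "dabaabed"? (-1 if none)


Input: dabaabed
Character frequencies:
  'a': 3
  'b': 2
  'd': 2
  'e': 1
Scanning left to right for freq == 1:
  Position 0 ('d'): freq=2, skip
  Position 1 ('a'): freq=3, skip
  Position 2 ('b'): freq=2, skip
  Position 3 ('a'): freq=3, skip
  Position 4 ('a'): freq=3, skip
  Position 5 ('b'): freq=2, skip
  Position 6 ('e'): unique! => answer = 6

6


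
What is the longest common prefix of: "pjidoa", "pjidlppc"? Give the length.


Words: pjidoa, pjidlppc
  Position 0: all 'p' => match
  Position 1: all 'j' => match
  Position 2: all 'i' => match
  Position 3: all 'd' => match
  Position 4: ('o', 'l') => mismatch, stop
LCP = "pjid" (length 4)

4


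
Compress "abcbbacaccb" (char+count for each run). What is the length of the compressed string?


Input: abcbbacaccb
Runs:
  'a' x 1 => "a1"
  'b' x 1 => "b1"
  'c' x 1 => "c1"
  'b' x 2 => "b2"
  'a' x 1 => "a1"
  'c' x 1 => "c1"
  'a' x 1 => "a1"
  'c' x 2 => "c2"
  'b' x 1 => "b1"
Compressed: "a1b1c1b2a1c1a1c2b1"
Compressed length: 18

18


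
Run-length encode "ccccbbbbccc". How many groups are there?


Input: ccccbbbbccc
Scanning for consecutive runs:
  Group 1: 'c' x 4 (positions 0-3)
  Group 2: 'b' x 4 (positions 4-7)
  Group 3: 'c' x 3 (positions 8-10)
Total groups: 3

3


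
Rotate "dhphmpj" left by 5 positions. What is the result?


Input: "dhphmpj", rotate left by 5
First 5 characters: "dhphm"
Remaining characters: "pj"
Concatenate remaining + first: "pj" + "dhphm" = "pjdhphm"

pjdhphm


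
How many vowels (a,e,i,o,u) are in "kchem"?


Input: kchem
Checking each character:
  'k' at position 0: consonant
  'c' at position 1: consonant
  'h' at position 2: consonant
  'e' at position 3: vowel (running total: 1)
  'm' at position 4: consonant
Total vowels: 1

1


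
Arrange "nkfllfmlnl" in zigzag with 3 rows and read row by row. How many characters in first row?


Zigzag "nkfllfmlnl" into 3 rows:
Placing characters:
  'n' => row 0
  'k' => row 1
  'f' => row 2
  'l' => row 1
  'l' => row 0
  'f' => row 1
  'm' => row 2
  'l' => row 1
  'n' => row 0
  'l' => row 1
Rows:
  Row 0: "nln"
  Row 1: "klfll"
  Row 2: "fm"
First row length: 3

3


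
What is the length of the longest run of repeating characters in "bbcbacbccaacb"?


Input: "bbcbacbccaacb"
Scanning for longest run:
  Position 1 ('b'): continues run of 'b', length=2
  Position 2 ('c'): new char, reset run to 1
  Position 3 ('b'): new char, reset run to 1
  Position 4 ('a'): new char, reset run to 1
  Position 5 ('c'): new char, reset run to 1
  Position 6 ('b'): new char, reset run to 1
  Position 7 ('c'): new char, reset run to 1
  Position 8 ('c'): continues run of 'c', length=2
  Position 9 ('a'): new char, reset run to 1
  Position 10 ('a'): continues run of 'a', length=2
  Position 11 ('c'): new char, reset run to 1
  Position 12 ('b'): new char, reset run to 1
Longest run: 'b' with length 2

2


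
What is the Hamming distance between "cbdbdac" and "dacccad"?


Comparing "cbdbdac" and "dacccad" position by position:
  Position 0: 'c' vs 'd' => differ
  Position 1: 'b' vs 'a' => differ
  Position 2: 'd' vs 'c' => differ
  Position 3: 'b' vs 'c' => differ
  Position 4: 'd' vs 'c' => differ
  Position 5: 'a' vs 'a' => same
  Position 6: 'c' vs 'd' => differ
Total differences (Hamming distance): 6

6


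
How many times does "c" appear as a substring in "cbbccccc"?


Searching for "c" in "cbbccccc"
Scanning each position:
  Position 0: "c" => MATCH
  Position 1: "b" => no
  Position 2: "b" => no
  Position 3: "c" => MATCH
  Position 4: "c" => MATCH
  Position 5: "c" => MATCH
  Position 6: "c" => MATCH
  Position 7: "c" => MATCH
Total occurrences: 6

6


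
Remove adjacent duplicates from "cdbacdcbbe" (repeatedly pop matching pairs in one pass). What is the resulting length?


Input: cdbacdcbbe
Stack-based adjacent duplicate removal:
  Read 'c': push. Stack: c
  Read 'd': push. Stack: cd
  Read 'b': push. Stack: cdb
  Read 'a': push. Stack: cdba
  Read 'c': push. Stack: cdbac
  Read 'd': push. Stack: cdbacd
  Read 'c': push. Stack: cdbacdc
  Read 'b': push. Stack: cdbacdcb
  Read 'b': matches stack top 'b' => pop. Stack: cdbacdc
  Read 'e': push. Stack: cdbacdce
Final stack: "cdbacdce" (length 8)

8


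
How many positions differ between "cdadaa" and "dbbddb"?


Comparing "cdadaa" and "dbbddb" position by position:
  Position 0: 'c' vs 'd' => DIFFER
  Position 1: 'd' vs 'b' => DIFFER
  Position 2: 'a' vs 'b' => DIFFER
  Position 3: 'd' vs 'd' => same
  Position 4: 'a' vs 'd' => DIFFER
  Position 5: 'a' vs 'b' => DIFFER
Positions that differ: 5

5


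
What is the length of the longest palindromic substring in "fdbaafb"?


Input: "fdbaafb"
Checking substrings for palindromes:
  [3:5] "aa" (len 2) => palindrome
Longest palindromic substring: "aa" with length 2

2


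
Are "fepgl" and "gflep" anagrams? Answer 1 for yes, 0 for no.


Strings: "fepgl", "gflep"
Sorted first:  efglp
Sorted second: efglp
Sorted forms match => anagrams

1


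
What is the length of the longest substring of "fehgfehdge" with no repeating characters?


Input: "fehgfehdge"
Sliding window (track last position of each char):
  Position 0 ('f'): window [0,0] length 1 -- new best
  Position 1 ('e'): window [0,1] length 2 -- new best
  Position 2 ('h'): window [0,2] length 3 -- new best
  Position 3 ('g'): window [0,3] length 4 -- new best
  Position 4 ('f'): repeat (last at 0), move window start to 1
  Position 4 ('f'): window [1,4] length 4
  Position 5 ('e'): repeat (last at 1), move window start to 2
  Position 5 ('e'): window [2,5] length 4
  Position 6 ('h'): repeat (last at 2), move window start to 3
  Position 6 ('h'): window [3,6] length 4
  Position 7 ('d'): window [3,7] length 5 -- new best
  Position 8 ('g'): repeat (last at 3), move window start to 4
  Position 8 ('g'): window [4,8] length 5
  Position 9 ('e'): repeat (last at 5), move window start to 6
  Position 9 ('e'): window [6,9] length 4
Longest substring with no repeats: "gfehd" with length 5

5


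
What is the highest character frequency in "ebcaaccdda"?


Input: ebcaaccdda
Character counts:
  'a': 3
  'b': 1
  'c': 3
  'd': 2
  'e': 1
Maximum frequency: 3

3


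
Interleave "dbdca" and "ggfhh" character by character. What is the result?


Interleaving "dbdca" and "ggfhh":
  Position 0: 'd' from first, 'g' from second => "dg"
  Position 1: 'b' from first, 'g' from second => "bg"
  Position 2: 'd' from first, 'f' from second => "df"
  Position 3: 'c' from first, 'h' from second => "ch"
  Position 4: 'a' from first, 'h' from second => "ah"
Result: dgbgdfchah

dgbgdfchah


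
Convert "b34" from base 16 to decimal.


Input: "b34" in base 16
Positional expansion:
  Digit 'b' (value 11) x 16^2 = 2816
  Digit '3' (value 3) x 16^1 = 48
  Digit '4' (value 4) x 16^0 = 4
Sum = 2868

2868


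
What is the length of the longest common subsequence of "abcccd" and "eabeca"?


LCS of "abcccd" and "eabeca"
DP table:
           e    a    b    e    c    a
      0    0    0    0    0    0    0
  a   0    0    1    1    1    1    1
  b   0    0    1    2    2    2    2
  c   0    0    1    2    2    3    3
  c   0    0    1    2    2    3    3
  c   0    0    1    2    2    3    3
  d   0    0    1    2    2    3    3
LCS length = dp[6][6] = 3

3


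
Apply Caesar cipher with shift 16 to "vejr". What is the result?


Caesar cipher: shift "vejr" by 16
  'v' (pos 21) + 16 = pos 11 = 'l'
  'e' (pos 4) + 16 = pos 20 = 'u'
  'j' (pos 9) + 16 = pos 25 = 'z'
  'r' (pos 17) + 16 = pos 7 = 'h'
Result: luzh

luzh


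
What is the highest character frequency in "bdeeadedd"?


Input: bdeeadedd
Character counts:
  'a': 1
  'b': 1
  'd': 4
  'e': 3
Maximum frequency: 4

4


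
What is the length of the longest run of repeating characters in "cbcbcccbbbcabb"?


Input: "cbcbcccbbbcabb"
Scanning for longest run:
  Position 1 ('b'): new char, reset run to 1
  Position 2 ('c'): new char, reset run to 1
  Position 3 ('b'): new char, reset run to 1
  Position 4 ('c'): new char, reset run to 1
  Position 5 ('c'): continues run of 'c', length=2
  Position 6 ('c'): continues run of 'c', length=3
  Position 7 ('b'): new char, reset run to 1
  Position 8 ('b'): continues run of 'b', length=2
  Position 9 ('b'): continues run of 'b', length=3
  Position 10 ('c'): new char, reset run to 1
  Position 11 ('a'): new char, reset run to 1
  Position 12 ('b'): new char, reset run to 1
  Position 13 ('b'): continues run of 'b', length=2
Longest run: 'c' with length 3

3


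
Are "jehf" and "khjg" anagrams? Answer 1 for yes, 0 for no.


Strings: "jehf", "khjg"
Sorted first:  efhj
Sorted second: ghjk
Differ at position 0: 'e' vs 'g' => not anagrams

0


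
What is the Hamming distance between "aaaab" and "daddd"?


Comparing "aaaab" and "daddd" position by position:
  Position 0: 'a' vs 'd' => differ
  Position 1: 'a' vs 'a' => same
  Position 2: 'a' vs 'd' => differ
  Position 3: 'a' vs 'd' => differ
  Position 4: 'b' vs 'd' => differ
Total differences (Hamming distance): 4

4


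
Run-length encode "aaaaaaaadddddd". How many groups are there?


Input: aaaaaaaadddddd
Scanning for consecutive runs:
  Group 1: 'a' x 8 (positions 0-7)
  Group 2: 'd' x 6 (positions 8-13)
Total groups: 2

2


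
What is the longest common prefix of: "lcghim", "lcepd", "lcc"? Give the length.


Words: lcghim, lcepd, lcc
  Position 0: all 'l' => match
  Position 1: all 'c' => match
  Position 2: ('g', 'e', 'c') => mismatch, stop
LCP = "lc" (length 2)

2


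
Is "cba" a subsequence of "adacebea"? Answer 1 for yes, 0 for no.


Check if "cba" is a subsequence of "adacebea"
Greedy scan:
  Position 0 ('a'): no match needed
  Position 1 ('d'): no match needed
  Position 2 ('a'): no match needed
  Position 3 ('c'): matches sub[0] = 'c'
  Position 4 ('e'): no match needed
  Position 5 ('b'): matches sub[1] = 'b'
  Position 6 ('e'): no match needed
  Position 7 ('a'): matches sub[2] = 'a'
All 3 characters matched => is a subsequence

1


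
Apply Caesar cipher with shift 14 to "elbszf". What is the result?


Caesar cipher: shift "elbszf" by 14
  'e' (pos 4) + 14 = pos 18 = 's'
  'l' (pos 11) + 14 = pos 25 = 'z'
  'b' (pos 1) + 14 = pos 15 = 'p'
  's' (pos 18) + 14 = pos 6 = 'g'
  'z' (pos 25) + 14 = pos 13 = 'n'
  'f' (pos 5) + 14 = pos 19 = 't'
Result: szpgnt

szpgnt


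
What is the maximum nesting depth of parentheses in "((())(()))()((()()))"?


Input: "((())(()))()((()()))"
Tracking depth:
  Position 0 '(': depth becomes 1
  Position 1 '(': depth becomes 2
  Position 2 '(': depth becomes 3
  Position 3 ')': depth becomes 2
  Position 4 ')': depth becomes 1
  Position 5 '(': depth becomes 2
  Position 6 '(': depth becomes 3
  Position 7 ')': depth becomes 2
  Position 8 ')': depth becomes 1
  Position 9 ')': depth becomes 0
  Position 10 '(': depth becomes 1
  Position 11 ')': depth becomes 0
  Position 12 '(': depth becomes 1
  Position 13 '(': depth becomes 2
  Position 14 '(': depth becomes 3
  Position 15 ')': depth becomes 2
  Position 16 '(': depth becomes 3
  Position 17 ')': depth becomes 2
  Position 18 ')': depth becomes 1
  Position 19 ')': depth becomes 0
Maximum depth reached: 3

3


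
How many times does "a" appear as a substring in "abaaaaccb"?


Searching for "a" in "abaaaaccb"
Scanning each position:
  Position 0: "a" => MATCH
  Position 1: "b" => no
  Position 2: "a" => MATCH
  Position 3: "a" => MATCH
  Position 4: "a" => MATCH
  Position 5: "a" => MATCH
  Position 6: "c" => no
  Position 7: "c" => no
  Position 8: "b" => no
Total occurrences: 5

5


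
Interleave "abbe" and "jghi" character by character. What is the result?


Interleaving "abbe" and "jghi":
  Position 0: 'a' from first, 'j' from second => "aj"
  Position 1: 'b' from first, 'g' from second => "bg"
  Position 2: 'b' from first, 'h' from second => "bh"
  Position 3: 'e' from first, 'i' from second => "ei"
Result: ajbgbhei

ajbgbhei


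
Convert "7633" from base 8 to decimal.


Input: "7633" in base 8
Positional expansion:
  Digit '7' (value 7) x 8^3 = 3584
  Digit '6' (value 6) x 8^2 = 384
  Digit '3' (value 3) x 8^1 = 24
  Digit '3' (value 3) x 8^0 = 3
Sum = 3995

3995
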